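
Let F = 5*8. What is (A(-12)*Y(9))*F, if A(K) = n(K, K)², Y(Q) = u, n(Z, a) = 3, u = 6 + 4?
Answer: 3600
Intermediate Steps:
u = 10
Y(Q) = 10
F = 40
A(K) = 9 (A(K) = 3² = 9)
(A(-12)*Y(9))*F = (9*10)*40 = 90*40 = 3600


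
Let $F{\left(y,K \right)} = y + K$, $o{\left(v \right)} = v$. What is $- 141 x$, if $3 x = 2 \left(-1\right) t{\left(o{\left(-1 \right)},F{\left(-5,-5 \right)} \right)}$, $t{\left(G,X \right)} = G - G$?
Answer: $0$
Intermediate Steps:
$F{\left(y,K \right)} = K + y$
$t{\left(G,X \right)} = 0$
$x = 0$ ($x = \frac{2 \left(-1\right) 0}{3} = \frac{\left(-2\right) 0}{3} = \frac{1}{3} \cdot 0 = 0$)
$- 141 x = \left(-141\right) 0 = 0$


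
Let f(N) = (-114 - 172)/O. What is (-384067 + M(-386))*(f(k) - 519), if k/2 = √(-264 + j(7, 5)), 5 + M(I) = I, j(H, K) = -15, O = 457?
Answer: 91296856802/457 ≈ 1.9977e+8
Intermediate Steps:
M(I) = -5 + I
k = 6*I*√31 (k = 2*√(-264 - 15) = 2*√(-279) = 2*(3*I*√31) = 6*I*√31 ≈ 33.407*I)
f(N) = -286/457 (f(N) = (-114 - 172)/457 = -286*1/457 = -286/457)
(-384067 + M(-386))*(f(k) - 519) = (-384067 + (-5 - 386))*(-286/457 - 519) = (-384067 - 391)*(-237469/457) = -384458*(-237469/457) = 91296856802/457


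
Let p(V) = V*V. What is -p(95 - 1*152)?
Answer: -3249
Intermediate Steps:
p(V) = V²
-p(95 - 1*152) = -(95 - 1*152)² = -(95 - 152)² = -1*(-57)² = -1*3249 = -3249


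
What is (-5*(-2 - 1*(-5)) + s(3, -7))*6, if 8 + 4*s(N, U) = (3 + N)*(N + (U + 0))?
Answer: -138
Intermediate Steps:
s(N, U) = -2 + (3 + N)*(N + U)/4 (s(N, U) = -2 + ((3 + N)*(N + (U + 0)))/4 = -2 + ((3 + N)*(N + U))/4 = -2 + (3 + N)*(N + U)/4)
(-5*(-2 - 1*(-5)) + s(3, -7))*6 = (-5*(-2 - 1*(-5)) + (-2 + (¼)*3² + (¾)*3 + (¾)*(-7) + (¼)*3*(-7)))*6 = (-5*(-2 + 5) + (-2 + (¼)*9 + 9/4 - 21/4 - 21/4))*6 = (-5*3 + (-2 + 9/4 + 9/4 - 21/4 - 21/4))*6 = (-15 - 8)*6 = -23*6 = -138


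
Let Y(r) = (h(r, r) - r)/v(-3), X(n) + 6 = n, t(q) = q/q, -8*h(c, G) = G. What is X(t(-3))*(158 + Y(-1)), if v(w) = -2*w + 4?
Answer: -12649/16 ≈ -790.56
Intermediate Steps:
h(c, G) = -G/8
t(q) = 1
v(w) = 4 - 2*w
X(n) = -6 + n
Y(r) = -9*r/80 (Y(r) = (-r/8 - r)/(4 - 2*(-3)) = (-9*r/8)/(4 + 6) = -9*r/8/10 = -9*r/8*(⅒) = -9*r/80)
X(t(-3))*(158 + Y(-1)) = (-6 + 1)*(158 - 9/80*(-1)) = -5*(158 + 9/80) = -5*12649/80 = -12649/16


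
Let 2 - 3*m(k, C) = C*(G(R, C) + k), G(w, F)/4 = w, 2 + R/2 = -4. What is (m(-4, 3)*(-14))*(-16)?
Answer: 35392/3 ≈ 11797.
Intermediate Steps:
R = -12 (R = -4 + 2*(-4) = -4 - 8 = -12)
G(w, F) = 4*w
m(k, C) = ⅔ - C*(-48 + k)/3 (m(k, C) = ⅔ - C*(4*(-12) + k)/3 = ⅔ - C*(-48 + k)/3)
(m(-4, 3)*(-14))*(-16) = ((⅔ + 16*3 - ⅓*3*(-4))*(-14))*(-16) = ((⅔ + 48 + 4)*(-14))*(-16) = ((158/3)*(-14))*(-16) = -2212/3*(-16) = 35392/3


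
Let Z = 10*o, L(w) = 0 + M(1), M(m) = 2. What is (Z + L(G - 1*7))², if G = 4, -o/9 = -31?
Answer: 7795264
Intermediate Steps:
o = 279 (o = -9*(-31) = 279)
L(w) = 2 (L(w) = 0 + 2 = 2)
Z = 2790 (Z = 10*279 = 2790)
(Z + L(G - 1*7))² = (2790 + 2)² = 2792² = 7795264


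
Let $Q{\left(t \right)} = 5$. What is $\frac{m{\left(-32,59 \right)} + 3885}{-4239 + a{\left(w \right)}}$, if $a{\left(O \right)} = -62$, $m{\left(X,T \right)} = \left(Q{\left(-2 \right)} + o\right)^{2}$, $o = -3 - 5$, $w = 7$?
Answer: $- \frac{354}{391} \approx -0.90537$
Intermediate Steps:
$o = -8$ ($o = -3 - 5 = -8$)
$m{\left(X,T \right)} = 9$ ($m{\left(X,T \right)} = \left(5 - 8\right)^{2} = \left(-3\right)^{2} = 9$)
$\frac{m{\left(-32,59 \right)} + 3885}{-4239 + a{\left(w \right)}} = \frac{9 + 3885}{-4239 - 62} = \frac{3894}{-4301} = 3894 \left(- \frac{1}{4301}\right) = - \frac{354}{391}$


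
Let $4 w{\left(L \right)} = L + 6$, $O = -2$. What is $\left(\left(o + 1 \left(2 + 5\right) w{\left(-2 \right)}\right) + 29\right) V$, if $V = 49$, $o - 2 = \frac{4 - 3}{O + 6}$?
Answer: $\frac{7497}{4} \approx 1874.3$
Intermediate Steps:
$o = \frac{9}{4}$ ($o = 2 + \frac{4 - 3}{-2 + 6} = 2 + 1 \cdot \frac{1}{4} = 2 + \frac{1}{4} = \frac{9}{4} \approx 2.25$)
$w{\left(L \right)} = \frac{3}{2} + \frac{L}{4}$ ($w{\left(L \right)} = \frac{L + 6}{4} = \frac{6 + L}{4} = \frac{3}{2} + \frac{L}{4}$)
$\left(\left(o + 1 \left(2 + 5\right) w{\left(-2 \right)}\right) + 29\right) V = \left(\left(\frac{9}{4} + 1 \left(2 + 5\right) \left(\frac{3}{2} + \frac{1}{4} \left(-2\right)\right)\right) + 29\right) 49 = \left(\left(\frac{9}{4} + 1 \cdot 7 \left(\frac{3}{2} - \frac{1}{2}\right)\right) + 29\right) 49 = \left(\left(\frac{9}{4} + 7 \cdot 1\right) + 29\right) 49 = \left(\left(\frac{9}{4} + 7\right) + 29\right) 49 = \left(\frac{37}{4} + 29\right) 49 = \frac{153}{4} \cdot 49 = \frac{7497}{4}$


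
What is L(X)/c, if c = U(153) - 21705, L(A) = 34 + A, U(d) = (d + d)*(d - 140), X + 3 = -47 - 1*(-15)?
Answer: 1/17727 ≈ 5.6411e-5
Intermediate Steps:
X = -35 (X = -3 + (-47 - 1*(-15)) = -3 + (-47 + 15) = -3 - 32 = -35)
U(d) = 2*d*(-140 + d) (U(d) = (2*d)*(-140 + d) = 2*d*(-140 + d))
c = -17727 (c = 2*153*(-140 + 153) - 21705 = 2*153*13 - 21705 = 3978 - 21705 = -17727)
L(X)/c = (34 - 35)/(-17727) = -1*(-1/17727) = 1/17727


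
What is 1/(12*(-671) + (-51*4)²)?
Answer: 1/33564 ≈ 2.9794e-5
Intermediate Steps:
1/(12*(-671) + (-51*4)²) = 1/(-8052 + (-204)²) = 1/(-8052 + 41616) = 1/33564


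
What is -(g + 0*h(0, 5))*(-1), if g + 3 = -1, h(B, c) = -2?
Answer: -4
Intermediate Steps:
g = -4 (g = -3 - 1 = -4)
-(g + 0*h(0, 5))*(-1) = -(-4 + 0*(-2))*(-1) = -(-4 + 0)*(-1) = -1*(-4)*(-1) = 4*(-1) = -4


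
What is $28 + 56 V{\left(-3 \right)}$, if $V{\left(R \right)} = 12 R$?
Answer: $-1988$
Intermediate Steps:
$28 + 56 V{\left(-3 \right)} = 28 + 56 \cdot 12 \left(-3\right) = 28 + 56 \left(-36\right) = 28 - 2016 = -1988$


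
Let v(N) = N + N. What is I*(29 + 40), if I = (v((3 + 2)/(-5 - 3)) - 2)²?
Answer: 11661/16 ≈ 728.81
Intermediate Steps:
v(N) = 2*N
I = 169/16 (I = (2*((3 + 2)/(-5 - 3)) - 2)² = (2*(5/(-8)) - 2)² = (2*(5*(-⅛)) - 2)² = (2*(-5/8) - 2)² = (-5/4 - 2)² = (-13/4)² = 169/16 ≈ 10.563)
I*(29 + 40) = 169*(29 + 40)/16 = (169/16)*69 = 11661/16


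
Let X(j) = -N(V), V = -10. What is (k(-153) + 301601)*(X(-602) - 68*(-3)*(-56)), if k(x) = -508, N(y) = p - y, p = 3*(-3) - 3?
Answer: -3439084246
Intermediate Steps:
p = -12 (p = -9 - 3 = -12)
N(y) = -12 - y
X(j) = 2 (X(j) = -(-12 - 1*(-10)) = -(-12 + 10) = -1*(-2) = 2)
(k(-153) + 301601)*(X(-602) - 68*(-3)*(-56)) = (-508 + 301601)*(2 - 68*(-3)*(-56)) = 301093*(2 + 204*(-56)) = 301093*(2 - 11424) = 301093*(-11422) = -3439084246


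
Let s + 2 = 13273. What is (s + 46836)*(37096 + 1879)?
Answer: 2342670325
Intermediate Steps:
s = 13271 (s = -2 + 13273 = 13271)
(s + 46836)*(37096 + 1879) = (13271 + 46836)*(37096 + 1879) = 60107*38975 = 2342670325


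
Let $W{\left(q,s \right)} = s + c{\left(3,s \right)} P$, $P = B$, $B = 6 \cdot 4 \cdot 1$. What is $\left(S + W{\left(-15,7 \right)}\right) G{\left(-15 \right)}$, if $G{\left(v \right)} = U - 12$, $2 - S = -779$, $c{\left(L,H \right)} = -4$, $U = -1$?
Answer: $-8996$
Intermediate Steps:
$S = 781$ ($S = 2 - -779 = 2 + 779 = 781$)
$G{\left(v \right)} = -13$ ($G{\left(v \right)} = -1 - 12 = -13$)
$B = 24$ ($B = 24 \cdot 1 = 24$)
$P = 24$
$W{\left(q,s \right)} = -96 + s$ ($W{\left(q,s \right)} = s - 96 = -96 + s$)
$\left(S + W{\left(-15,7 \right)}\right) G{\left(-15 \right)} = \left(781 + \left(-96 + 7\right)\right) \left(-13\right) = \left(781 - 89\right) \left(-13\right) = 692 \left(-13\right) = -8996$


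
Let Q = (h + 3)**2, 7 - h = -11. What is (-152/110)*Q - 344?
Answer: -52436/55 ≈ -953.38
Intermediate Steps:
h = 18 (h = 7 - 1*(-11) = 7 + 11 = 18)
Q = 441 (Q = (18 + 3)**2 = 21**2 = 441)
(-152/110)*Q - 344 = -152/110*441 - 344 = -152*1/110*441 - 344 = -76/55*441 - 344 = -33516/55 - 344 = -52436/55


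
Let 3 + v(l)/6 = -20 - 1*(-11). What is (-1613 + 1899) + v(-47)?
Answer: 214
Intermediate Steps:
v(l) = -72 (v(l) = -18 + 6*(-20 - 1*(-11)) = -18 + 6*(-20 + 11) = -18 + 6*(-9) = -18 - 54 = -72)
(-1613 + 1899) + v(-47) = (-1613 + 1899) - 72 = 286 - 72 = 214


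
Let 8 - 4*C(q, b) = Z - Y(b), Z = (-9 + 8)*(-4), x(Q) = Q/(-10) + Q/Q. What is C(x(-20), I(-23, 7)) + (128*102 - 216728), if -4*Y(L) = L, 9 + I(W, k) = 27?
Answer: -1629377/8 ≈ -2.0367e+5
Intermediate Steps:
I(W, k) = 18 (I(W, k) = -9 + 27 = 18)
x(Q) = 1 - Q/10 (x(Q) = Q*(-1/10) + 1 = -Q/10 + 1 = 1 - Q/10)
Y(L) = -L/4
Z = 4 (Z = -1*(-4) = 4)
C(q, b) = 1 - b/16 (C(q, b) = 2 - (4 - (-1)*b/4)/4 = 2 - (4 + b/4)/4 = 2 + (-1 - b/16) = 1 - b/16)
C(x(-20), I(-23, 7)) + (128*102 - 216728) = (1 - 1/16*18) + (128*102 - 216728) = (1 - 9/8) + (13056 - 216728) = -1/8 - 203672 = -1629377/8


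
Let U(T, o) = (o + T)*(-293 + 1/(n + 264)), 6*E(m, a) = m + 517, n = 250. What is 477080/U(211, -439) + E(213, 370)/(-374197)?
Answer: 7646340114575/1070734405543 ≈ 7.1412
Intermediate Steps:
E(m, a) = 517/6 + m/6 (E(m, a) = (m + 517)/6 = (517 + m)/6 = 517/6 + m/6)
U(T, o) = -150601*T/514 - 150601*o/514 (U(T, o) = (o + T)*(-293 + 1/(250 + 264)) = (T + o)*(-293 + 1/514) = (T + o)*(-150601/514) = -150601*T/514 - 150601*o/514)
477080/U(211, -439) + E(213, 370)/(-374197) = 477080/(-150601/514*211 - 150601/514*(-439)) + (517/6 + (⅙)*213)/(-374197) = 477080/(-31776811/514 + 66113839/514) + (517/6 + 71/2)*(-1/374197) = 477080/(17168514/257) + (365/3)*(-1/374197) = 477080*(257/17168514) - 365/1122591 = 61304780/8584257 - 365/1122591 = 7646340114575/1070734405543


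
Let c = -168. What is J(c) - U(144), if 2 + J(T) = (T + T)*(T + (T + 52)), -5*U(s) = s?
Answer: 477254/5 ≈ 95451.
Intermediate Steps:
U(s) = -s/5
J(T) = -2 + 2*T*(52 + 2*T) (J(T) = -2 + (T + T)*(T + (T + 52)) = -2 + (2*T)*(T + (52 + T)) = -2 + (2*T)*(52 + 2*T) = -2 + 2*T*(52 + 2*T))
J(c) - U(144) = (-2 + 4*(-168)**2 + 104*(-168)) - (-1)*144/5 = (-2 + 4*28224 - 17472) - 1*(-144/5) = (-2 + 112896 - 17472) + 144/5 = 95422 + 144/5 = 477254/5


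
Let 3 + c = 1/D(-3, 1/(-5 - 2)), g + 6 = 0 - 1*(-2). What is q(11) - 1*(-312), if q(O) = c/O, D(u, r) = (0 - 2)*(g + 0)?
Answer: 27433/88 ≈ 311.74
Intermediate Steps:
g = -4 (g = -6 + (0 - 1*(-2)) = -6 + (0 + 2) = -6 + 2 = -4)
D(u, r) = 8 (D(u, r) = (0 - 2)*(-4 + 0) = -2*(-4) = 8)
c = -23/8 (c = -3 + 1/8 = -3 + ⅛ = -23/8 ≈ -2.8750)
q(O) = -23/(8*O)
q(11) - 1*(-312) = -23/8/11 - 1*(-312) = -23/8*1/11 + 312 = -23/88 + 312 = 27433/88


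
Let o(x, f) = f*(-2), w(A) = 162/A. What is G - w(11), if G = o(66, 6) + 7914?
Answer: 86760/11 ≈ 7887.3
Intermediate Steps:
o(x, f) = -2*f
G = 7902 (G = -2*6 + 7914 = -12 + 7914 = 7902)
G - w(11) = 7902 - 162/11 = 86760/11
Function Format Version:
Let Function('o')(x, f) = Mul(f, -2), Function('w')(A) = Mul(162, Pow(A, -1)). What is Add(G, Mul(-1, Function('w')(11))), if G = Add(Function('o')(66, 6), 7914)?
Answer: Rational(86760, 11) ≈ 7887.3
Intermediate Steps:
Function('o')(x, f) = Mul(-2, f)
G = 7902 (G = Add(Mul(-2, 6), 7914) = Add(-12, 7914) = 7902)
Add(G, Mul(-1, Function('w')(11))) = Add(7902, Mul(-1, Mul(162, Pow(11, -1)))) = Add(7902, Mul(-1, Mul(162, Rational(1, 11)))) = Add(7902, Mul(-1, Rational(162, 11))) = Add(7902, Rational(-162, 11)) = Rational(86760, 11)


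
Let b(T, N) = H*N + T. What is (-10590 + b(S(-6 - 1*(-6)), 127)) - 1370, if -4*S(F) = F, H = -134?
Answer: -28978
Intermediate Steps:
S(F) = -F/4
b(T, N) = T - 134*N (b(T, N) = -134*N + T = T - 134*N)
(-10590 + b(S(-6 - 1*(-6)), 127)) - 1370 = (-10590 + (-(-6 - 1*(-6))/4 - 134*127)) - 1370 = (-10590 + (-(-6 + 6)/4 - 17018)) - 1370 = (-10590 + (-¼*0 - 17018)) - 1370 = (-10590 + (0 - 17018)) - 1370 = (-10590 - 17018) - 1370 = -27608 - 1370 = -28978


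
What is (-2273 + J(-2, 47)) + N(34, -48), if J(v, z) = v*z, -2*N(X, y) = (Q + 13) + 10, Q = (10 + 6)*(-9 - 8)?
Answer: -4485/2 ≈ -2242.5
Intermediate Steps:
Q = -272 (Q = 16*(-17) = -272)
N(X, y) = 249/2 (N(X, y) = -((-272 + 13) + 10)/2 = -(-259 + 10)/2 = -½*(-249) = 249/2)
(-2273 + J(-2, 47)) + N(34, -48) = (-2273 - 2*47) + 249/2 = (-2273 - 94) + 249/2 = -2367 + 249/2 = -4485/2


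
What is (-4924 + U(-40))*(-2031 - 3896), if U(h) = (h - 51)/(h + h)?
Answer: 2334224483/80 ≈ 2.9178e+7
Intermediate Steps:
U(h) = (-51 + h)/(2*h) (U(h) = (-51 + h)/((2*h)) = (-51 + h)*(1/(2*h)) = (-51 + h)/(2*h))
(-4924 + U(-40))*(-2031 - 3896) = (-4924 + (½)*(-51 - 40)/(-40))*(-2031 - 3896) = (-4924 + (½)*(-1/40)*(-91))*(-5927) = (-4924 + 91/80)*(-5927) = -393829/80*(-5927) = 2334224483/80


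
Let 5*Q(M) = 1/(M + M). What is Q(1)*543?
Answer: 543/10 ≈ 54.300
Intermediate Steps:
Q(M) = 1/(10*M) (Q(M) = 1/(5*(M + M)) = 1/(5*((2*M))) = (1/(2*M))/5 = 1/(10*M))
Q(1)*543 = ((⅒)/1)*543 = ((⅒)*1)*543 = (⅒)*543 = 543/10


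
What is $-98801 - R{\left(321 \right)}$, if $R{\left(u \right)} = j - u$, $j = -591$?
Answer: $-97889$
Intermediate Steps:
$R{\left(u \right)} = -591 - u$
$-98801 - R{\left(321 \right)} = -98801 - \left(-591 - 321\right) = -98801 - -912 = -98801 + 912 = -97889$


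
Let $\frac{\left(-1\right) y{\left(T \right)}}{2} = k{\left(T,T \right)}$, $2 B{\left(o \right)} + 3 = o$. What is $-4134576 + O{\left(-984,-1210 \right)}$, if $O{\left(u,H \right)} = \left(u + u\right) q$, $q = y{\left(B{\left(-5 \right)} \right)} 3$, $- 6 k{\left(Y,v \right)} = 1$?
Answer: $-4136544$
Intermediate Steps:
$k{\left(Y,v \right)} = - \frac{1}{6}$ ($k{\left(Y,v \right)} = \left(- \frac{1}{6}\right) 1 = - \frac{1}{6}$)
$B{\left(o \right)} = - \frac{3}{2} + \frac{o}{2}$
$y{\left(T \right)} = \frac{1}{3}$ ($y{\left(T \right)} = \left(-2\right) \left(- \frac{1}{6}\right) = \frac{1}{3}$)
$q = 1$ ($q = \frac{1}{3} \cdot 3 = 1$)
$O{\left(u,H \right)} = 2 u$ ($O{\left(u,H \right)} = \left(u + u\right) 1 = 2 u 1 = 2 u$)
$-4134576 + O{\left(-984,-1210 \right)} = -4134576 + 2 \left(-984\right) = -4134576 - 1968 = -4136544$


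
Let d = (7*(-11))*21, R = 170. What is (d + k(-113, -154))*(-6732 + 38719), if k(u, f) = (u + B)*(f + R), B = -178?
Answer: -200654451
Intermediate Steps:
d = -1617 (d = -77*21 = -1617)
k(u, f) = (-178 + u)*(170 + f) (k(u, f) = (u - 178)*(f + 170) = (-178 + u)*(170 + f))
(d + k(-113, -154))*(-6732 + 38719) = (-1617 + (-30260 - 178*(-154) + 170*(-113) - 154*(-113)))*(-6732 + 38719) = (-1617 + (-30260 + 27412 - 19210 + 17402))*31987 = (-1617 - 4656)*31987 = -6273*31987 = -200654451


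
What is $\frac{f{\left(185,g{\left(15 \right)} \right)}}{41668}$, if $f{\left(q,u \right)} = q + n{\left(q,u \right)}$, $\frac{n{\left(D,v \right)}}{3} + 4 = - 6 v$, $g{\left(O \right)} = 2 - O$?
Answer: $\frac{37}{3788} \approx 0.0097677$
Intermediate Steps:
$n{\left(D,v \right)} = -12 - 18 v$ ($n{\left(D,v \right)} = -12 + 3 \left(- 6 v\right) = -12 - 18 v$)
$f{\left(q,u \right)} = -12 + q - 18 u$ ($f{\left(q,u \right)} = q - \left(12 + 18 u\right) = -12 + q - 18 u$)
$\frac{f{\left(185,g{\left(15 \right)} \right)}}{41668} = \frac{-12 + 185 - 18 \left(2 - 15\right)}{41668} = \left(-12 + 185 - 18 \left(2 - 15\right)\right) \frac{1}{41668} = \left(-12 + 185 - -234\right) \frac{1}{41668} = \left(-12 + 185 + 234\right) \frac{1}{41668} = 407 \cdot \frac{1}{41668} = \frac{37}{3788}$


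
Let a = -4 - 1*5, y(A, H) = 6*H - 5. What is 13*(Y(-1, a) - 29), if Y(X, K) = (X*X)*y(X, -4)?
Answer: -754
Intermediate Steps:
y(A, H) = -5 + 6*H
a = -9 (a = -4 - 5 = -9)
Y(X, K) = -29*X**2 (Y(X, K) = (X*X)*(-5 + 6*(-4)) = X**2*(-5 - 24) = X**2*(-29) = -29*X**2)
13*(Y(-1, a) - 29) = 13*(-29*(-1)**2 - 29) = 13*(-29*1 - 29) = 13*(-29 - 29) = 13*(-58) = -754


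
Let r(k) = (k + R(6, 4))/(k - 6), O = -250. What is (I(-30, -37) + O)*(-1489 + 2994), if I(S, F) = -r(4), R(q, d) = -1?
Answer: -747985/2 ≈ -3.7399e+5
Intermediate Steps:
r(k) = (-1 + k)/(-6 + k) (r(k) = (k - 1)/(k - 6) = (-1 + k)/(-6 + k))
I(S, F) = 3/2 (I(S, F) = -(-1 + 4)/(-6 + 4) = -3/(-2) = -(-1)*3/2 = -1*(-3/2) = 3/2)
(I(-30, -37) + O)*(-1489 + 2994) = (3/2 - 250)*(-1489 + 2994) = -497/2*1505 = -747985/2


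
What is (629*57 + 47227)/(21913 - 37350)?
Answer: -83080/15437 ≈ -5.3819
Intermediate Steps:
(629*57 + 47227)/(21913 - 37350) = (35853 + 47227)/(-15437) = 83080*(-1/15437) = -83080/15437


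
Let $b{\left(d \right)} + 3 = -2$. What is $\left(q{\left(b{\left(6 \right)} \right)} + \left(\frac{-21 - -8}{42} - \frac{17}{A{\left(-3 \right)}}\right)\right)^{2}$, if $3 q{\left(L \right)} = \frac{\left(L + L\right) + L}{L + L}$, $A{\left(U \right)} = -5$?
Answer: $\frac{142129}{11025} \approx 12.892$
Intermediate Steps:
$b{\left(d \right)} = -5$ ($b{\left(d \right)} = -3 - 2 = -5$)
$q{\left(L \right)} = \frac{1}{2}$ ($q{\left(L \right)} = \frac{\left(\left(L + L\right) + L\right) \frac{1}{L + L}}{3} = \frac{\left(2 L + L\right) \frac{1}{2 L}}{3} = \frac{3 L \frac{1}{2 L}}{3} = \frac{1}{3} \cdot \frac{3}{2} = \frac{1}{2}$)
$\left(q{\left(b{\left(6 \right)} \right)} + \left(\frac{-21 - -8}{42} - \frac{17}{A{\left(-3 \right)}}\right)\right)^{2} = \left(\frac{1}{2} + \left(\frac{-21 - -8}{42} - \frac{17}{-5}\right)\right)^{2} = \left(\frac{1}{2} + \left(\left(-21 + 8\right) \frac{1}{42} - - \frac{17}{5}\right)\right)^{2} = \left(\frac{1}{2} + \left(\left(-13\right) \frac{1}{42} + \frac{17}{5}\right)\right)^{2} = \left(\frac{1}{2} + \left(- \frac{13}{42} + \frac{17}{5}\right)\right)^{2} = \left(\frac{1}{2} + \frac{649}{210}\right)^{2} = \left(\frac{377}{105}\right)^{2} = \frac{142129}{11025}$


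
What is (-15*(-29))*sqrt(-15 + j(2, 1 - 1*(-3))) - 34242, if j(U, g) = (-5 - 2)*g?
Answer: -34242 + 435*I*sqrt(43) ≈ -34242.0 + 2852.5*I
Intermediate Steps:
j(U, g) = -7*g
(-15*(-29))*sqrt(-15 + j(2, 1 - 1*(-3))) - 34242 = (-15*(-29))*sqrt(-15 - 7*(1 - 1*(-3))) - 34242 = 435*sqrt(-15 - 7*(1 + 3)) - 34242 = 435*sqrt(-15 - 7*4) - 34242 = 435*sqrt(-15 - 28) - 34242 = 435*sqrt(-43) - 34242 = 435*(I*sqrt(43)) - 34242 = 435*I*sqrt(43) - 34242 = -34242 + 435*I*sqrt(43)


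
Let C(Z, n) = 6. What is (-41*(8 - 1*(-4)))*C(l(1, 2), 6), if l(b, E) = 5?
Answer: -2952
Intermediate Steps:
(-41*(8 - 1*(-4)))*C(l(1, 2), 6) = -41*(8 - 1*(-4))*6 = -41*(8 + 4)*6 = -41*12*6 = -492*6 = -2952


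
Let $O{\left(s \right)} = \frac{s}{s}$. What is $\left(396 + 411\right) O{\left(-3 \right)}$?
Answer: $807$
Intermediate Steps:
$O{\left(s \right)} = 1$
$\left(396 + 411\right) O{\left(-3 \right)} = \left(396 + 411\right) 1 = 807 \cdot 1 = 807$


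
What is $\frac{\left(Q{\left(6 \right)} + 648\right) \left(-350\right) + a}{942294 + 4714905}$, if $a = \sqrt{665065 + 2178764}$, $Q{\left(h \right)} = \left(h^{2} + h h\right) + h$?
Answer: $- \frac{84700}{1885733} + \frac{9 \sqrt{3901}}{1885733} \approx -0.044618$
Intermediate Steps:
$Q{\left(h \right)} = h + 2 h^{2}$ ($Q{\left(h \right)} = \left(h^{2} + h^{2}\right) + h = 2 h^{2} + h = h + 2 h^{2}$)
$a = 27 \sqrt{3901}$ ($a = \sqrt{2843829} = 27 \sqrt{3901} \approx 1686.4$)
$\frac{\left(Q{\left(6 \right)} + 648\right) \left(-350\right) + a}{942294 + 4714905} = \frac{\left(6 \left(1 + 2 \cdot 6\right) + 648\right) \left(-350\right) + 27 \sqrt{3901}}{942294 + 4714905} = \frac{\left(6 \left(1 + 12\right) + 648\right) \left(-350\right) + 27 \sqrt{3901}}{5657199} = \left(\left(6 \cdot 13 + 648\right) \left(-350\right) + 27 \sqrt{3901}\right) \frac{1}{5657199} = \left(\left(78 + 648\right) \left(-350\right) + 27 \sqrt{3901}\right) \frac{1}{5657199} = \left(726 \left(-350\right) + 27 \sqrt{3901}\right) \frac{1}{5657199} = \left(-254100 + 27 \sqrt{3901}\right) \frac{1}{5657199} = - \frac{84700}{1885733} + \frac{9 \sqrt{3901}}{1885733}$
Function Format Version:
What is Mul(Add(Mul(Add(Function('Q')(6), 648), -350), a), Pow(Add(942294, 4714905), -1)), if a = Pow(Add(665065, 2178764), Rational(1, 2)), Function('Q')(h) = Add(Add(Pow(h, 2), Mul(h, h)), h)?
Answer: Add(Rational(-84700, 1885733), Mul(Rational(9, 1885733), Pow(3901, Rational(1, 2)))) ≈ -0.044618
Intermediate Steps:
Function('Q')(h) = Add(h, Mul(2, Pow(h, 2))) (Function('Q')(h) = Add(Add(Pow(h, 2), Pow(h, 2)), h) = Add(Mul(2, Pow(h, 2)), h) = Add(h, Mul(2, Pow(h, 2))))
a = Mul(27, Pow(3901, Rational(1, 2))) (a = Pow(2843829, Rational(1, 2)) = Mul(27, Pow(3901, Rational(1, 2))) ≈ 1686.4)
Mul(Add(Mul(Add(Function('Q')(6), 648), -350), a), Pow(Add(942294, 4714905), -1)) = Mul(Add(Mul(Add(Mul(6, Add(1, Mul(2, 6))), 648), -350), Mul(27, Pow(3901, Rational(1, 2)))), Pow(Add(942294, 4714905), -1)) = Mul(Add(Mul(Add(Mul(6, Add(1, 12)), 648), -350), Mul(27, Pow(3901, Rational(1, 2)))), Pow(5657199, -1)) = Mul(Add(Mul(Add(Mul(6, 13), 648), -350), Mul(27, Pow(3901, Rational(1, 2)))), Rational(1, 5657199)) = Mul(Add(Mul(Add(78, 648), -350), Mul(27, Pow(3901, Rational(1, 2)))), Rational(1, 5657199)) = Mul(Add(Mul(726, -350), Mul(27, Pow(3901, Rational(1, 2)))), Rational(1, 5657199)) = Mul(Add(-254100, Mul(27, Pow(3901, Rational(1, 2)))), Rational(1, 5657199)) = Add(Rational(-84700, 1885733), Mul(Rational(9, 1885733), Pow(3901, Rational(1, 2))))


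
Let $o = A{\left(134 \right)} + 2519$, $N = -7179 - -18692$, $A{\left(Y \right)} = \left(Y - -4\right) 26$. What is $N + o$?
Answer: $17620$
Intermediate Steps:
$A{\left(Y \right)} = 104 + 26 Y$ ($A{\left(Y \right)} = \left(Y + 4\right) 26 = \left(4 + Y\right) 26 = 104 + 26 Y$)
$N = 11513$ ($N = -7179 + 18692 = 11513$)
$o = 6107$ ($o = \left(104 + 26 \cdot 134\right) + 2519 = \left(104 + 3484\right) + 2519 = 3588 + 2519 = 6107$)
$N + o = 11513 + 6107 = 17620$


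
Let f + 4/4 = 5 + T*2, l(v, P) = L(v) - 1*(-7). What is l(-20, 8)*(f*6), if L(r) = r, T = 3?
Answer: -780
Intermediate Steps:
l(v, P) = 7 + v (l(v, P) = v - 1*(-7) = v + 7 = 7 + v)
f = 10 (f = -1 + (5 + 3*2) = -1 + (5 + 6) = -1 + 11 = 10)
l(-20, 8)*(f*6) = (7 - 20)*(10*6) = -13*60 = -780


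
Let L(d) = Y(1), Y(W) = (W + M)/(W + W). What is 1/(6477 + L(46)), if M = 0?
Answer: 2/12955 ≈ 0.00015438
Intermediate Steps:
Y(W) = 1/2 (Y(W) = (W + 0)/(W + W) = W/((2*W)) = W*(1/(2*W)) = 1/2)
L(d) = 1/2
1/(6477 + L(46)) = 1/(6477 + 1/2) = 1/(12955/2) = 2/12955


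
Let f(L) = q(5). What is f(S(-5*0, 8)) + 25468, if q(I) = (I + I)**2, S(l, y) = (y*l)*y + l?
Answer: 25568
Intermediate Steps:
S(l, y) = l + l*y**2 (S(l, y) = (l*y)*y + l = l*y**2 + l = l + l*y**2)
q(I) = 4*I**2 (q(I) = (2*I)**2 = 4*I**2)
f(L) = 100 (f(L) = 4*5**2 = 4*25 = 100)
f(S(-5*0, 8)) + 25468 = 100 + 25468 = 25568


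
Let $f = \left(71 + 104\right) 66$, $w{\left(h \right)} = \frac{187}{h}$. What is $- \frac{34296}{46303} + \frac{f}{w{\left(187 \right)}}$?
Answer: $\frac{534765354}{46303} \approx 11549.0$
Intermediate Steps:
$f = 11550$ ($f = 175 \cdot 66 = 11550$)
$- \frac{34296}{46303} + \frac{f}{w{\left(187 \right)}} = - \frac{34296}{46303} + \frac{11550}{187 \cdot \frac{1}{187}} = \left(-34296\right) \frac{1}{46303} + \frac{11550}{187 \cdot \frac{1}{187}} = - \frac{34296}{46303} + \frac{11550}{1} = - \frac{34296}{46303} + 11550 \cdot 1 = - \frac{34296}{46303} + 11550 = \frac{534765354}{46303}$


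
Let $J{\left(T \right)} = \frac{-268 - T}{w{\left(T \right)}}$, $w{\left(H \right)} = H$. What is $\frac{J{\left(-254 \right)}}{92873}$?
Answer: $\frac{7}{11794871} \approx 5.9348 \cdot 10^{-7}$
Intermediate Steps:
$J{\left(T \right)} = \frac{-268 - T}{T}$
$\frac{J{\left(-254 \right)}}{92873} = \frac{\frac{1}{-254} \left(-268 - -254\right)}{92873} = - \frac{-268 + 254}{254} \cdot \frac{1}{92873} = \left(- \frac{1}{254}\right) \left(-14\right) \frac{1}{92873} = \frac{7}{127} \cdot \frac{1}{92873} = \frac{7}{11794871}$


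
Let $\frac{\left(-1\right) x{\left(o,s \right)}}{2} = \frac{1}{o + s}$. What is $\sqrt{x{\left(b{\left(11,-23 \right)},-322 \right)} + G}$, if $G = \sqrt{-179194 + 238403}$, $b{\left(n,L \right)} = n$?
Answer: $\frac{\sqrt{622 + 96721 \sqrt{59209}}}{311} \approx 15.599$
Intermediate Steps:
$x{\left(o,s \right)} = - \frac{2}{o + s}$
$G = \sqrt{59209} \approx 243.33$
$\sqrt{x{\left(b{\left(11,-23 \right)},-322 \right)} + G} = \sqrt{- \frac{2}{11 - 322} + \sqrt{59209}} = \sqrt{- \frac{2}{-311} + \sqrt{59209}} = \sqrt{\left(-2\right) \left(- \frac{1}{311}\right) + \sqrt{59209}} = \sqrt{\frac{2}{311} + \sqrt{59209}}$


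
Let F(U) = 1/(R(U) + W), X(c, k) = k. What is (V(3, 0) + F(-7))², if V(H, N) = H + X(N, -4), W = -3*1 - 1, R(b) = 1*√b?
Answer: (5 - I*√7)²/(4 - I*√7)² ≈ 1.3648 + 0.27008*I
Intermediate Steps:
R(b) = √b
W = -4 (W = -3 - 1 = -4)
F(U) = 1/(-4 + √U) (F(U) = 1/(√U - 4) = 1/(-4 + √U))
V(H, N) = -4 + H (V(H, N) = H - 4 = -4 + H)
(V(3, 0) + F(-7))² = ((-4 + 3) + 1/(-4 + √(-7)))² = (-1 + 1/(-4 + I*√7))²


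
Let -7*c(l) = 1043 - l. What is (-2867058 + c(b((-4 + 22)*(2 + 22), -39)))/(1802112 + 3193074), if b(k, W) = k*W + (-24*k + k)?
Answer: -20097233/34966302 ≈ -0.57476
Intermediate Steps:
b(k, W) = -23*k + W*k (b(k, W) = W*k - 23*k = -23*k + W*k)
c(l) = -149 + l/7 (c(l) = -(1043 - l)/7 = -149 + l/7)
(-2867058 + c(b((-4 + 22)*(2 + 22), -39)))/(1802112 + 3193074) = (-2867058 + (-149 + (((-4 + 22)*(2 + 22))*(-23 - 39))/7))/(1802112 + 3193074) = (-2867058 + (-149 + ((18*24)*(-62))/7))/4995186 = (-2867058 + (-149 + (432*(-62))/7))*(1/4995186) = (-2867058 + (-149 + (⅐)*(-26784)))*(1/4995186) = (-2867058 + (-149 - 26784/7))*(1/4995186) = (-2867058 - 27827/7)*(1/4995186) = -20097233/7*1/4995186 = -20097233/34966302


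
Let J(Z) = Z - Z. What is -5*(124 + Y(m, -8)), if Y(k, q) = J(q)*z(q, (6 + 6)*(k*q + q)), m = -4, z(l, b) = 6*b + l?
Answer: -620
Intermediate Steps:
z(l, b) = l + 6*b
J(Z) = 0
Y(k, q) = 0 (Y(k, q) = 0*(q + 6*((6 + 6)*(k*q + q))) = 0*(q + 6*(12*(q + k*q))) = 0*(q + 6*(12*q + 12*k*q)) = 0*(q + (72*q + 72*k*q)) = 0*(73*q + 72*k*q) = 0)
-5*(124 + Y(m, -8)) = -5*(124 + 0) = -5*124 = -620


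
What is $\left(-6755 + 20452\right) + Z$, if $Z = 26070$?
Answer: $39767$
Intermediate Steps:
$\left(-6755 + 20452\right) + Z = \left(-6755 + 20452\right) + 26070 = 13697 + 26070 = 39767$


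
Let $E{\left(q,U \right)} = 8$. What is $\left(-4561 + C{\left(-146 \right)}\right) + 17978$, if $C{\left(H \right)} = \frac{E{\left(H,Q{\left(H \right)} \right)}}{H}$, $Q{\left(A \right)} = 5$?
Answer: $\frac{979437}{73} \approx 13417.0$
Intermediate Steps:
$C{\left(H \right)} = \frac{8}{H}$
$\left(-4561 + C{\left(-146 \right)}\right) + 17978 = \left(-4561 + \frac{8}{-146}\right) + 17978 = \left(-4561 + 8 \left(- \frac{1}{146}\right)\right) + 17978 = \left(-4561 - \frac{4}{73}\right) + 17978 = - \frac{332957}{73} + 17978 = \frac{979437}{73}$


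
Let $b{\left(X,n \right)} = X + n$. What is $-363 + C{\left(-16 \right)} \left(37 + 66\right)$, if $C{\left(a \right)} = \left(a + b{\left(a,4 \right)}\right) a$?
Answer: $45781$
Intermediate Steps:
$C{\left(a \right)} = a \left(4 + 2 a\right)$ ($C{\left(a \right)} = \left(a + \left(a + 4\right)\right) a = \left(a + \left(4 + a\right)\right) a = \left(4 + 2 a\right) a = a \left(4 + 2 a\right)$)
$-363 + C{\left(-16 \right)} \left(37 + 66\right) = -363 + 2 \left(-16\right) \left(2 - 16\right) \left(37 + 66\right) = -363 + 2 \left(-16\right) \left(-14\right) 103 = -363 + 448 \cdot 103 = -363 + 46144 = 45781$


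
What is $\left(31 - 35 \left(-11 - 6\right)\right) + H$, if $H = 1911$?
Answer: $2537$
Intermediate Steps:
$\left(31 - 35 \left(-11 - 6\right)\right) + H = \left(31 - 35 \left(-11 - 6\right)\right) + 1911 = \left(31 - -595\right) + 1911 = \left(31 + 595\right) + 1911 = 626 + 1911 = 2537$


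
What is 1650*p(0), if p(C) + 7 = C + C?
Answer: -11550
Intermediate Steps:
p(C) = -7 + 2*C (p(C) = -7 + (C + C) = -7 + 2*C)
1650*p(0) = 1650*(-7 + 2*0) = 1650*(-7 + 0) = 1650*(-7) = -11550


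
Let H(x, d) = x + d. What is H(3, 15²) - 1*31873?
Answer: -31645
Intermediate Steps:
H(x, d) = d + x
H(3, 15²) - 1*31873 = (15² + 3) - 1*31873 = (225 + 3) - 31873 = 228 - 31873 = -31645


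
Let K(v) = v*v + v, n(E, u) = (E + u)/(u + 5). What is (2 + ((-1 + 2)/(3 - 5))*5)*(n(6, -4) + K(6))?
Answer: -22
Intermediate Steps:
n(E, u) = (E + u)/(5 + u)
K(v) = v + v² (K(v) = v² + v = v + v²)
(2 + ((-1 + 2)/(3 - 5))*5)*(n(6, -4) + K(6)) = (2 + ((-1 + 2)/(3 - 5))*5)*((6 - 4)/(5 - 4) + 6*(1 + 6)) = (2 + (1/(-2))*5)*(2/1 + 6*7) = (2 + (1*(-½))*5)*(1*2 + 42) = (2 - ½*5)*(2 + 42) = (2 - 5/2)*44 = -½*44 = -22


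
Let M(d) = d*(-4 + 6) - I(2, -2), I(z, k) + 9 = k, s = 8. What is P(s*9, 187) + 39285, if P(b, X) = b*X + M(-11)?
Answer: 52738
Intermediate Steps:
I(z, k) = -9 + k
M(d) = 11 + 2*d (M(d) = d*(-4 + 6) - (-9 - 2) = d*2 - 1*(-11) = 2*d + 11 = 11 + 2*d)
P(b, X) = -11 + X*b (P(b, X) = b*X + (11 + 2*(-11)) = X*b + (11 - 22) = X*b - 11 = -11 + X*b)
P(s*9, 187) + 39285 = (-11 + 187*(8*9)) + 39285 = (-11 + 187*72) + 39285 = (-11 + 13464) + 39285 = 13453 + 39285 = 52738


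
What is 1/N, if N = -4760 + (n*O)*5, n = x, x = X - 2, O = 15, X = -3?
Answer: -1/5135 ≈ -0.00019474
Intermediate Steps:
x = -5 (x = -3 - 2 = -5)
n = -5
N = -5135 (N = -4760 - 5*15*5 = -4760 - 75*5 = -4760 - 375 = -5135)
1/N = 1/(-5135) = -1/5135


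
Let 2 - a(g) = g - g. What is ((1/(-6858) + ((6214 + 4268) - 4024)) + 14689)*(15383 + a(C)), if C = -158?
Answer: 2231226933125/6858 ≈ 3.2535e+8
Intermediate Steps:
a(g) = 2 (a(g) = 2 - (g - g) = 2 - 1*0 = 2 + 0 = 2)
((1/(-6858) + ((6214 + 4268) - 4024)) + 14689)*(15383 + a(C)) = ((1/(-6858) + ((6214 + 4268) - 4024)) + 14689)*(15383 + 2) = ((-1/6858 + (10482 - 4024)) + 14689)*15385 = ((-1/6858 + 6458) + 14689)*15385 = (44288963/6858 + 14689)*15385 = (145026125/6858)*15385 = 2231226933125/6858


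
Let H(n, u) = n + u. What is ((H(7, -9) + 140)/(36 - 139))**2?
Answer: 19044/10609 ≈ 1.7951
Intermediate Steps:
((H(7, -9) + 140)/(36 - 139))**2 = (((7 - 9) + 140)/(36 - 139))**2 = ((-2 + 140)/(-103))**2 = (138*(-1/103))**2 = (-138/103)**2 = 19044/10609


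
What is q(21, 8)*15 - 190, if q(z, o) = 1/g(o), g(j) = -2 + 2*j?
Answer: -2645/14 ≈ -188.93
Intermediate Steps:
q(z, o) = 1/(-2 + 2*o)
q(21, 8)*15 - 190 = (1/(2*(-1 + 8)))*15 - 190 = ((½)/7)*15 - 190 = ((½)*(⅐))*15 - 190 = (1/14)*15 - 190 = 15/14 - 190 = -2645/14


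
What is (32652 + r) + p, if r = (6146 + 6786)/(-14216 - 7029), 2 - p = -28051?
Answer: 1289664793/21245 ≈ 60704.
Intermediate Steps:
p = 28053 (p = 2 - 1*(-28051) = 2 + 28051 = 28053)
r = -12932/21245 (r = 12932/(-21245) = 12932*(-1/21245) = -12932/21245 ≈ -0.60871)
(32652 + r) + p = (32652 - 12932/21245) + 28053 = 693678808/21245 + 28053 = 1289664793/21245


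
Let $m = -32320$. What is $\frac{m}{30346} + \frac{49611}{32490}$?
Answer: $\frac{75903101}{164323590} \approx 0.46191$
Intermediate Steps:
$\frac{m}{30346} + \frac{49611}{32490} = - \frac{32320}{30346} + \frac{49611}{32490} = \left(-32320\right) \frac{1}{30346} + 49611 \cdot \frac{1}{32490} = - \frac{16160}{15173} + \frac{16537}{10830} = \frac{75903101}{164323590}$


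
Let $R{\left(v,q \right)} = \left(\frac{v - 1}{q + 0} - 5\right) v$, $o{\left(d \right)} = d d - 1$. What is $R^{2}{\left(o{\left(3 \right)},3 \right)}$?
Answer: $\frac{4096}{9} \approx 455.11$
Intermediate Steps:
$o{\left(d \right)} = -1 + d^{2}$ ($o{\left(d \right)} = d^{2} - 1 = -1 + d^{2}$)
$R{\left(v,q \right)} = v \left(-5 + \frac{-1 + v}{q}\right)$ ($R{\left(v,q \right)} = \left(\frac{-1 + v}{q} - 5\right) v = \left(-5 + \frac{-1 + v}{q}\right) v = v \left(-5 + \frac{-1 + v}{q}\right)$)
$R^{2}{\left(o{\left(3 \right)},3 \right)} = \left(\frac{\left(-1 + 3^{2}\right) \left(-1 - \left(1 - 3^{2}\right) - 15\right)}{3}\right)^{2} = \left(\left(-1 + 9\right) \frac{1}{3} \left(-1 + \left(-1 + 9\right) - 15\right)\right)^{2} = \left(8 \cdot \frac{1}{3} \left(-1 + 8 - 15\right)\right)^{2} = \left(8 \cdot \frac{1}{3} \left(-8\right)\right)^{2} = \left(- \frac{64}{3}\right)^{2} = \frac{4096}{9}$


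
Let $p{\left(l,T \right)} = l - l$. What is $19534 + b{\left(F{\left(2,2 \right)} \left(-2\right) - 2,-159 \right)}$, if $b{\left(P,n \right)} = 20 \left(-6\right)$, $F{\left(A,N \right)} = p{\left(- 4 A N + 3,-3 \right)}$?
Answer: $19414$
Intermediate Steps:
$p{\left(l,T \right)} = 0$
$F{\left(A,N \right)} = 0$
$b{\left(P,n \right)} = -120$
$19534 + b{\left(F{\left(2,2 \right)} \left(-2\right) - 2,-159 \right)} = 19534 - 120 = 19414$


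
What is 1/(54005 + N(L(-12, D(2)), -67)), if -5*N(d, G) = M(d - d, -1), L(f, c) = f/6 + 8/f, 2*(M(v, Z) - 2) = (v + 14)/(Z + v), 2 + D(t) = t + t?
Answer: 1/54006 ≈ 1.8516e-5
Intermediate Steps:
D(t) = -2 + 2*t (D(t) = -2 + (t + t) = -2 + 2*t)
M(v, Z) = 2 + (14 + v)/(2*(Z + v)) (M(v, Z) = 2 + ((v + 14)/(Z + v))/2 = 2 + ((14 + v)/(Z + v))/2 = 2 + (14 + v)/(2*(Z + v)))
L(f, c) = 8/f + f/6 (L(f, c) = f*(⅙) + 8/f = f/6 + 8/f = 8/f + f/6)
N(d, G) = 1 (N(d, G) = -(7 + 2*(-1) + 5*(d - d)/2)/(5*(-1 + (d - d))) = -(7 - 2 + (5/2)*0)/(5*(-1 + 0)) = -(7 - 2 + 0)/(5*(-1)) = -(-1)*5/5 = -⅕*(-5) = 1)
1/(54005 + N(L(-12, D(2)), -67)) = 1/(54005 + 1) = 1/54006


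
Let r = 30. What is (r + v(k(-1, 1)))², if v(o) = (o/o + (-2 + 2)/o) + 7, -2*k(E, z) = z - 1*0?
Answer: 1444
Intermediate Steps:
k(E, z) = -z/2 (k(E, z) = -(z - 1*0)/2 = -(z + 0)/2 = -z/2)
v(o) = 8 (v(o) = (1 + 0/o) + 7 = (1 + 0) + 7 = 1 + 7 = 8)
(r + v(k(-1, 1)))² = (30 + 8)² = 38² = 1444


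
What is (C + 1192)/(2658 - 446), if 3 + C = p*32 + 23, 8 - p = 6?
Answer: 319/553 ≈ 0.57685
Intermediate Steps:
p = 2 (p = 8 - 1*6 = 8 - 6 = 2)
C = 84 (C = -3 + (2*32 + 23) = -3 + (64 + 23) = -3 + 87 = 84)
(C + 1192)/(2658 - 446) = (84 + 1192)/(2658 - 446) = 1276/2212 = 1276*(1/2212) = 319/553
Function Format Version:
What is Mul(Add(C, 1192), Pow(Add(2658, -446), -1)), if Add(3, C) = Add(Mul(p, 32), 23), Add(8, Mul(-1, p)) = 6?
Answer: Rational(319, 553) ≈ 0.57685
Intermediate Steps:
p = 2 (p = Add(8, Mul(-1, 6)) = Add(8, -6) = 2)
C = 84 (C = Add(-3, Add(Mul(2, 32), 23)) = Add(-3, Add(64, 23)) = Add(-3, 87) = 84)
Mul(Add(C, 1192), Pow(Add(2658, -446), -1)) = Mul(Add(84, 1192), Pow(Add(2658, -446), -1)) = Mul(1276, Pow(2212, -1)) = Mul(1276, Rational(1, 2212)) = Rational(319, 553)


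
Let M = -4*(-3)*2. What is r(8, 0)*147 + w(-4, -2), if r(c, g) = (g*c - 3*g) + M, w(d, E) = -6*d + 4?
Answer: 3556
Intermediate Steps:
M = 24 (M = 12*2 = 24)
w(d, E) = 4 - 6*d
r(c, g) = 24 - 3*g + c*g (r(c, g) = (g*c - 3*g) + 24 = (c*g - 3*g) + 24 = (-3*g + c*g) + 24 = 24 - 3*g + c*g)
r(8, 0)*147 + w(-4, -2) = (24 - 3*0 + 8*0)*147 + (4 - 6*(-4)) = (24 + 0 + 0)*147 + (4 + 24) = 24*147 + 28 = 3528 + 28 = 3556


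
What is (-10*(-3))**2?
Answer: 900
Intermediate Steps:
(-10*(-3))**2 = 30**2 = 900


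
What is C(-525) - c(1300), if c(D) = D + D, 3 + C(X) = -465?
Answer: -3068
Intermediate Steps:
C(X) = -468 (C(X) = -3 - 465 = -468)
c(D) = 2*D
C(-525) - c(1300) = -468 - 2*1300 = -468 - 1*2600 = -468 - 2600 = -3068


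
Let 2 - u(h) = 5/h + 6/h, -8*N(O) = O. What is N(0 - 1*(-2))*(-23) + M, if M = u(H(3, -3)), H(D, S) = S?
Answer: 137/12 ≈ 11.417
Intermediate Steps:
N(O) = -O/8
u(h) = 2 - 11/h (u(h) = 2 - (5/h + 6/h) = 2 - 11/h)
M = 17/3 (M = 2 - 11/(-3) = 2 - 11*(-1/3) = 2 + 11/3 = 17/3 ≈ 5.6667)
N(0 - 1*(-2))*(-23) + M = -(0 - 1*(-2))/8*(-23) + 17/3 = -(0 + 2)/8*(-23) + 17/3 = -1/8*2*(-23) + 17/3 = -1/4*(-23) + 17/3 = 23/4 + 17/3 = 137/12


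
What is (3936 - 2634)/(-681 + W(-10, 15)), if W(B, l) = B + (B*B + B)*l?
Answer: 1302/659 ≈ 1.9757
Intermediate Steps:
W(B, l) = B + l*(B + B**2) (W(B, l) = B + (B**2 + B)*l = B + (B + B**2)*l = B + l*(B + B**2))
(3936 - 2634)/(-681 + W(-10, 15)) = (3936 - 2634)/(-681 - 10*(1 + 15 - 10*15)) = 1302/(-681 - 10*(1 + 15 - 150)) = 1302/(-681 - 10*(-134)) = 1302/(-681 + 1340) = 1302/659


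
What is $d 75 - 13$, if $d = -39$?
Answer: $-2938$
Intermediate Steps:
$d 75 - 13 = \left(-39\right) 75 - 13 = -2925 - 13 = -2938$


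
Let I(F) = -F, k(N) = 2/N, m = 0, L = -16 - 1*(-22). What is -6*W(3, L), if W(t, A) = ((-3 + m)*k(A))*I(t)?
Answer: -18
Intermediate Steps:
L = 6 (L = -16 + 22 = 6)
W(t, A) = 6*t/A (W(t, A) = ((-3 + 0)*(2/A))*(-t) = (-6/A)*(-t) = 6*t/A)
-6*W(3, L) = -36*3/6 = -6*3 = -18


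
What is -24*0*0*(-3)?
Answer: 0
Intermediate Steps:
-24*0*0*(-3) = -0*(-3) = -24*0 = 0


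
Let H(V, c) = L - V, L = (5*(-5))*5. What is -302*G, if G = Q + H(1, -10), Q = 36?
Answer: 27180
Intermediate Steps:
L = -125 (L = -25*5 = -125)
H(V, c) = -125 - V
G = -90 (G = 36 + (-125 - 1*1) = 36 + (-125 - 1) = 36 - 126 = -90)
-302*G = -302*(-90) = 27180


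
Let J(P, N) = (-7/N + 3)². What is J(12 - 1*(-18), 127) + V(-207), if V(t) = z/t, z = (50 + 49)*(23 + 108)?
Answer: -20024741/370967 ≈ -53.980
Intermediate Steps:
z = 12969 (z = 99*131 = 12969)
J(P, N) = (3 - 7/N)²
V(t) = 12969/t
J(12 - 1*(-18), 127) + V(-207) = (-7 + 3*127)²/127² + 12969/(-207) = (-7 + 381)²/16129 + 12969*(-1/207) = (1/16129)*374² - 1441/23 = (1/16129)*139876 - 1441/23 = 139876/16129 - 1441/23 = -20024741/370967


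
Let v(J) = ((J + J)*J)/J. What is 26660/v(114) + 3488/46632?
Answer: 12958379/110751 ≈ 117.00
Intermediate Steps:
v(J) = 2*J (v(J) = ((2*J)*J)/J = (2*J²)/J = 2*J)
26660/v(114) + 3488/46632 = 26660/((2*114)) + 3488/46632 = 26660/228 + 3488*(1/46632) = 26660*(1/228) + 436/5829 = 6665/57 + 436/5829 = 12958379/110751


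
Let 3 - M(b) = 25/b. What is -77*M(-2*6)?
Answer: -4697/12 ≈ -391.42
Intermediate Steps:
M(b) = 3 - 25/b
-77*M(-2*6) = -77*(3 - 25/((-2*6))) = -77*(3 - 25/(-12)) = -77*(3 - 25*(-1/12)) = -77*(3 + 25/12) = -77*61/12 = -4697/12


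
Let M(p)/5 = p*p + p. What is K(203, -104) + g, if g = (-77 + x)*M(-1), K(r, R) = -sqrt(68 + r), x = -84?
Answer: -sqrt(271) ≈ -16.462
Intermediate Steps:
M(p) = 5*p + 5*p**2 (M(p) = 5*(p*p + p) = 5*(p**2 + p) = 5*(p + p**2) = 5*p + 5*p**2)
g = 0 (g = (-77 - 84)*(5*(-1)*(1 - 1)) = -805*(-1)*0 = -161*0 = 0)
K(203, -104) + g = -sqrt(68 + 203) + 0 = -sqrt(271) + 0 = -sqrt(271)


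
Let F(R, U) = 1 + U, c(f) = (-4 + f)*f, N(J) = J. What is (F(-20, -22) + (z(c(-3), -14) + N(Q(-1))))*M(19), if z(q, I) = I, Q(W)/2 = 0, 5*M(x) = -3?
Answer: 21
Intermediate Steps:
M(x) = -⅗ (M(x) = (⅕)*(-3) = -⅗)
Q(W) = 0 (Q(W) = 2*0 = 0)
c(f) = f*(-4 + f)
(F(-20, -22) + (z(c(-3), -14) + N(Q(-1))))*M(19) = ((1 - 22) + (-14 + 0))*(-⅗) = (-21 - 14)*(-⅗) = -35*(-⅗) = 21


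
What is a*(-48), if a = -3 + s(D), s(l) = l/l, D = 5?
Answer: 96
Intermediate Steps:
s(l) = 1
a = -2 (a = -3 + 1 = -2)
a*(-48) = -2*(-48) = 96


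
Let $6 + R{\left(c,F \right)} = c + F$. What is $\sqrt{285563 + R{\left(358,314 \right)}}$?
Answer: $\sqrt{286229} \approx 535.0$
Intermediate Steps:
$R{\left(c,F \right)} = -6 + F + c$ ($R{\left(c,F \right)} = -6 + \left(c + F\right) = -6 + \left(F + c\right) = -6 + F + c$)
$\sqrt{285563 + R{\left(358,314 \right)}} = \sqrt{285563 + \left(-6 + 314 + 358\right)} = \sqrt{285563 + 666} = \sqrt{286229}$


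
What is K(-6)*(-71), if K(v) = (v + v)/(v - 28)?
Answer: -426/17 ≈ -25.059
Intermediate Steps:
K(v) = 2*v/(-28 + v) (K(v) = (2*v)/(-28 + v) = 2*v/(-28 + v))
K(-6)*(-71) = (2*(-6)/(-28 - 6))*(-71) = (2*(-6)/(-34))*(-71) = (2*(-6)*(-1/34))*(-71) = (6/17)*(-71) = -426/17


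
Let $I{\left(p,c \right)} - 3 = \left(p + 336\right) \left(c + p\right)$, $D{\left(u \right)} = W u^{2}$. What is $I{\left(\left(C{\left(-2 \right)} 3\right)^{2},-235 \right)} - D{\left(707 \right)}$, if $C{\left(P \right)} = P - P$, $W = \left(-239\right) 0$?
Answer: $-78957$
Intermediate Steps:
$W = 0$
$C{\left(P \right)} = 0$
$D{\left(u \right)} = 0$ ($D{\left(u \right)} = 0 u^{2} = 0$)
$I{\left(p,c \right)} = 3 + \left(336 + p\right) \left(c + p\right)$ ($I{\left(p,c \right)} = 3 + \left(p + 336\right) \left(c + p\right) = 3 + \left(336 + p\right) \left(c + p\right)$)
$I{\left(\left(C{\left(-2 \right)} 3\right)^{2},-235 \right)} - D{\left(707 \right)} = \left(3 + \left(\left(0 \cdot 3\right)^{2}\right)^{2} + 336 \left(-235\right) + 336 \left(0 \cdot 3\right)^{2} - 235 \left(0 \cdot 3\right)^{2}\right) - 0 = \left(3 + \left(0^{2}\right)^{2} - 78960 + 336 \cdot 0^{2} - 235 \cdot 0^{2}\right) + 0 = \left(3 + 0^{2} - 78960 + 336 \cdot 0 - 0\right) + 0 = \left(3 + 0 - 78960 + 0 + 0\right) + 0 = -78957 + 0 = -78957$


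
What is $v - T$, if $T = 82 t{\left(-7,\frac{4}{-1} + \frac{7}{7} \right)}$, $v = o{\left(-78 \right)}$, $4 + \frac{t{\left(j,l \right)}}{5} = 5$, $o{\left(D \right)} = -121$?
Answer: $-531$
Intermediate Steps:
$t{\left(j,l \right)} = 5$ ($t{\left(j,l \right)} = -20 + 5 \cdot 5 = -20 + 25 = 5$)
$v = -121$
$T = 410$ ($T = 82 \cdot 5 = 410$)
$v - T = -121 - 410 = -531$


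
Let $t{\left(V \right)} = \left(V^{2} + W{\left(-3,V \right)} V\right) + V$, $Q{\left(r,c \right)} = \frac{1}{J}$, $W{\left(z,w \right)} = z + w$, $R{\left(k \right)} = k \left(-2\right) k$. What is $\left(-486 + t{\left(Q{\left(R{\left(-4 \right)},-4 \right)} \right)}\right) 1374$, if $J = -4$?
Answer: $- \frac{2667621}{4} \approx -6.6691 \cdot 10^{5}$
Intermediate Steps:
$R{\left(k \right)} = - 2 k^{2}$ ($R{\left(k \right)} = - 2 k k = - 2 k^{2}$)
$W{\left(z,w \right)} = w + z$
$Q{\left(r,c \right)} = - \frac{1}{4}$ ($Q{\left(r,c \right)} = \frac{1}{-4} = - \frac{1}{4}$)
$t{\left(V \right)} = V + V^{2} + V \left(-3 + V\right)$ ($t{\left(V \right)} = \left(V^{2} + \left(V - 3\right) V\right) + V = \left(V^{2} + \left(-3 + V\right) V\right) + V = \left(V^{2} + V \left(-3 + V\right)\right) + V = V + V^{2} + V \left(-3 + V\right)$)
$\left(-486 + t{\left(Q{\left(R{\left(-4 \right)},-4 \right)} \right)}\right) 1374 = \left(-486 + 2 \left(- \frac{1}{4}\right) \left(-1 - \frac{1}{4}\right)\right) 1374 = \left(-486 + 2 \left(- \frac{1}{4}\right) \left(- \frac{5}{4}\right)\right) 1374 = \left(-486 + \frac{5}{8}\right) 1374 = \left(- \frac{3883}{8}\right) 1374 = - \frac{2667621}{4}$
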